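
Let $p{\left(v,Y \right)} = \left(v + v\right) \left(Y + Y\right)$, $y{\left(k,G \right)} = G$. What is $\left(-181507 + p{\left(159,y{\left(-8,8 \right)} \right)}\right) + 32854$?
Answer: $-143565$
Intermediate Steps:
$p{\left(v,Y \right)} = 4 Y v$ ($p{\left(v,Y \right)} = 2 v 2 Y = 4 Y v$)
$\left(-181507 + p{\left(159,y{\left(-8,8 \right)} \right)}\right) + 32854 = \left(-181507 + 4 \cdot 8 \cdot 159\right) + 32854 = \left(-181507 + 5088\right) + 32854 = -176419 + 32854 = -143565$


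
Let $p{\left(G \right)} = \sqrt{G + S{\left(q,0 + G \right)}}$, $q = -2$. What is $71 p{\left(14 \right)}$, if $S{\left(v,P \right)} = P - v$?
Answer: $71 \sqrt{30} \approx 388.88$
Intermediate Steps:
$p{\left(G \right)} = \sqrt{2 + 2 G}$ ($p{\left(G \right)} = \sqrt{G + \left(\left(0 + G\right) - -2\right)} = \sqrt{G + \left(G + 2\right)} = \sqrt{G + \left(2 + G\right)} = \sqrt{2 + 2 G}$)
$71 p{\left(14 \right)} = 71 \sqrt{2 + 2 \cdot 14} = 71 \sqrt{2 + 28} = 71 \sqrt{30}$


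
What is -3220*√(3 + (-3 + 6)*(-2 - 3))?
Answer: -6440*I*√3 ≈ -11154.0*I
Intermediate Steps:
-3220*√(3 + (-3 + 6)*(-2 - 3)) = -3220*√(3 + 3*(-5)) = -3220*√(3 - 15) = -6440*I*√3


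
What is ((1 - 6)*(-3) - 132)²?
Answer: 13689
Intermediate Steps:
((1 - 6)*(-3) - 132)² = (-5*(-3) - 132)² = (15 - 132)² = (-117)² = 13689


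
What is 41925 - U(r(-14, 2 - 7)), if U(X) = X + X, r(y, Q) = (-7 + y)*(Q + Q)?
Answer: 41505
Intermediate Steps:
r(y, Q) = 2*Q*(-7 + y) (r(y, Q) = (-7 + y)*(2*Q) = 2*Q*(-7 + y))
U(X) = 2*X
41925 - U(r(-14, 2 - 7)) = 41925 - 2*2*(2 - 7)*(-7 - 14) = 41925 - 2*2*(-5)*(-21) = 41925 - 2*210 = 41925 - 1*420 = 41925 - 420 = 41505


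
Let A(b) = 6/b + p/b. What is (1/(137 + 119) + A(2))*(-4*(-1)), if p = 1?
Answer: 897/64 ≈ 14.016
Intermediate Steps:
A(b) = 7/b (A(b) = 6/b + 1/b = 7/b)
(1/(137 + 119) + A(2))*(-4*(-1)) = (1/(137 + 119) + 7/2)*(-4*(-1)) = (1/256 + 7*(½))*4 = (1/256 + 7/2)*4 = (897/256)*4 = 897/64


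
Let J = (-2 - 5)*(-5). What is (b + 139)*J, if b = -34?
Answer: 3675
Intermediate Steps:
J = 35 (J = -7*(-5) = 35)
(b + 139)*J = (-34 + 139)*35 = 105*35 = 3675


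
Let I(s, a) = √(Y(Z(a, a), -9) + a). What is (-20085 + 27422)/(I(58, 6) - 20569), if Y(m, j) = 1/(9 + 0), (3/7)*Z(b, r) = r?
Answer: -1358232777/3807753794 - 22011*√55/3807753794 ≈ -0.35674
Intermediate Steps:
Z(b, r) = 7*r/3
Y(m, j) = ⅑ (Y(m, j) = 1/9 = ⅑)
I(s, a) = √(⅑ + a)
(-20085 + 27422)/(I(58, 6) - 20569) = (-20085 + 27422)/(√(1 + 9*6)/3 - 20569) = 7337/(√(1 + 54)/3 - 20569) = 7337/(√55/3 - 20569) = 7337/(-20569 + √55/3)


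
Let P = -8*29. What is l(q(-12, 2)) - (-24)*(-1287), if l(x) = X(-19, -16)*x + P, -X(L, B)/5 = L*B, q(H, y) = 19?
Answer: -60000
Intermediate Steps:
X(L, B) = -5*B*L (X(L, B) = -5*L*B = -5*B*L)
P = -232
l(x) = -232 - 1520*x (l(x) = (-5*(-16)*(-19))*x - 232 = -1520*x - 232 = -232 - 1520*x)
l(q(-12, 2)) - (-24)*(-1287) = (-232 - 1520*19) - (-24)*(-1287) = (-232 - 28880) - 1*30888 = -29112 - 30888 = -60000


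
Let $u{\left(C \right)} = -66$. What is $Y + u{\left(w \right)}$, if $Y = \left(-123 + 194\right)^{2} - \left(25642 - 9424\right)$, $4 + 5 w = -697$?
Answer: $-11243$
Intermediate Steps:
$w = - \frac{701}{5}$ ($w = - \frac{4}{5} + \frac{1}{5} \left(-697\right) = - \frac{4}{5} - \frac{697}{5} = - \frac{701}{5} \approx -140.2$)
$Y = -11177$ ($Y = 71^{2} - \left(25642 - 9424\right) = 5041 - 16218 = -11177$)
$Y + u{\left(w \right)} = -11177 - 66 = -11243$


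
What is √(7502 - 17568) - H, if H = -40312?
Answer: 40312 + I*√10066 ≈ 40312.0 + 100.33*I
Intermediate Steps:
√(7502 - 17568) - H = √(7502 - 17568) - 1*(-40312) = √(-10066) + 40312 = I*√10066 + 40312 = 40312 + I*√10066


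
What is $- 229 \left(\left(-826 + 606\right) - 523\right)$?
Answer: $170147$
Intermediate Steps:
$- 229 \left(\left(-826 + 606\right) - 523\right) = - 229 \left(-220 - 523\right) = \left(-229\right) \left(-743\right) = 170147$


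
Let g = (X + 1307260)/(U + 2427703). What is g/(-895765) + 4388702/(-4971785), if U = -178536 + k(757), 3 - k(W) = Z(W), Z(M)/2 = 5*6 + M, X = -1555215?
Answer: -135936165515432157/153996667570769660 ≈ -0.88272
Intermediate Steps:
Z(M) = 60 + 2*M (Z(M) = 2*(5*6 + M) = 2*(30 + M) = 60 + 2*M)
k(W) = -57 - 2*W (k(W) = 3 - (60 + 2*W) = 3 + (-60 - 2*W) = -57 - 2*W)
U = -180107 (U = -178536 + (-57 - 2*757) = -178536 + (-57 - 1514) = -178536 - 1571 = -180107)
g = -247955/2247596 (g = (-1555215 + 1307260)/(-180107 + 2427703) = -247955/2247596 ≈ -0.11032)
g/(-895765) + 4388702/(-4971785) = -247955/2247596/(-895765) + 4388702/(-4971785) = -247955/2247596*(-1/895765) + 4388702*(-1/4971785) = 49591/402663566188 - 4388702/4971785 = -135936165515432157/153996667570769660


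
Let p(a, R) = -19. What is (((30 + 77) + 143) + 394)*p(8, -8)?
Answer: -12236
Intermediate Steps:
(((30 + 77) + 143) + 394)*p(8, -8) = (((30 + 77) + 143) + 394)*(-19) = ((107 + 143) + 394)*(-19) = (250 + 394)*(-19) = 644*(-19) = -12236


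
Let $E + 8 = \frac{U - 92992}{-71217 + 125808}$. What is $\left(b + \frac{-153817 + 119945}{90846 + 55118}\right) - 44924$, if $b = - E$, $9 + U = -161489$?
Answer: $- \frac{29822483030598}{664026727} \approx -44912.0$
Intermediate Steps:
$U = -161498$ ($U = -9 - 161489 = -161498$)
$E = - \frac{230406}{18197}$ ($E = -8 + \frac{-161498 - 92992}{-71217 + 125808} = -8 - \frac{254490}{54591} = -8 - \frac{84830}{18197} = - \frac{230406}{18197} \approx -12.662$)
$b = \frac{230406}{18197}$ ($b = \left(-1\right) \left(- \frac{230406}{18197}\right) = \frac{230406}{18197} \approx 12.662$)
$\left(b + \frac{-153817 + 119945}{90846 + 55118}\right) - 44924 = \left(\frac{230406}{18197} + \frac{-153817 + 119945}{90846 + 55118}\right) - 44924 = \left(\frac{230406}{18197} - \frac{33872}{145964}\right) - 44924 = \left(\frac{230406}{18197} - \frac{8468}{36491}\right) - 44924 = \frac{8253653150}{664026727} - 44924 = - \frac{29822483030598}{664026727}$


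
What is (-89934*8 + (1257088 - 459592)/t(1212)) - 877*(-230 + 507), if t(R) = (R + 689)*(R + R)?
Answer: -1829523972/1901 ≈ -9.6240e+5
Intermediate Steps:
t(R) = 2*R*(689 + R) (t(R) = (689 + R)*(2*R) = 2*R*(689 + R))
(-89934*8 + (1257088 - 459592)/t(1212)) - 877*(-230 + 507) = (-89934*8 + (1257088 - 459592)/((2*1212*(689 + 1212)))) - 877*(-230 + 507) = (-719472 + 797496/((2*1212*1901))) - 877*277 = (-719472 + 797496/4608024) - 242929 = (-719472 + 797496*(1/4608024)) - 242929 = (-719472 + 329/1901) - 242929 = -1367715943/1901 - 242929 = -1829523972/1901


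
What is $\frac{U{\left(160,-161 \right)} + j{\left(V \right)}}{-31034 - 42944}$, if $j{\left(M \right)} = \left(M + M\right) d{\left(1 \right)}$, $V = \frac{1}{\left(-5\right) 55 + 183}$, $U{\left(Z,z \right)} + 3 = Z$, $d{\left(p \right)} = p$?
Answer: $- \frac{7221}{3402988} \approx -0.002122$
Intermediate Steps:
$U{\left(Z,z \right)} = -3 + Z$
$V = - \frac{1}{92}$ ($V = \frac{1}{-275 + 183} = \frac{1}{-92} = - \frac{1}{92} \approx -0.01087$)
$j{\left(M \right)} = 2 M$ ($j{\left(M \right)} = \left(M + M\right) 1 = 2 M 1 = 2 M$)
$\frac{U{\left(160,-161 \right)} + j{\left(V \right)}}{-31034 - 42944} = \frac{\left(-3 + 160\right) + 2 \left(- \frac{1}{92}\right)}{-31034 - 42944} = \frac{157 - \frac{1}{46}}{-73978} = \frac{7221}{46} \left(- \frac{1}{73978}\right) = - \frac{7221}{3402988}$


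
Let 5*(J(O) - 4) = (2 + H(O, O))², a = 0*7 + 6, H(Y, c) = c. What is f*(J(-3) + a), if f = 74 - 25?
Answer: 2499/5 ≈ 499.80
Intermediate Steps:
a = 6 (a = 0 + 6 = 6)
J(O) = 4 + (2 + O)²/5
f = 49
f*(J(-3) + a) = 49*((4 + (2 - 3)²/5) + 6) = 49*((4 + (⅕)*(-1)²) + 6) = 49*((4 + (⅕)*1) + 6) = 49*((4 + ⅕) + 6) = 49*(21/5 + 6) = 49*(51/5) = 2499/5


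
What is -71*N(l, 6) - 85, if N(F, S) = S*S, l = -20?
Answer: -2641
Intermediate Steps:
N(F, S) = S**2
-71*N(l, 6) - 85 = -71*6**2 - 85 = -71*36 - 85 = -2556 - 85 = -2641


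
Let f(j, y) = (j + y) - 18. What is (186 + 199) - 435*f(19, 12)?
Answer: -5270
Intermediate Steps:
f(j, y) = -18 + j + y
(186 + 199) - 435*f(19, 12) = (186 + 199) - 435*(-18 + 19 + 12) = 385 - 435*13 = 385 - 5655 = -5270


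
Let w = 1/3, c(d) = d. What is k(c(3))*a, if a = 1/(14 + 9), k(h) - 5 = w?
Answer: 16/69 ≈ 0.23188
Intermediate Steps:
w = ⅓ ≈ 0.33333
k(h) = 16/3 (k(h) = 5 + ⅓ = 16/3)
a = 1/23 ≈ 0.043478
k(c(3))*a = (16/3)*(1/23) = 16/69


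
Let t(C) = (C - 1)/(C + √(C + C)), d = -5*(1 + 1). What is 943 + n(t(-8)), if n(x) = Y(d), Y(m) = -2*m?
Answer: 963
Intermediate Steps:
d = -10 (d = -5*2 = -10)
t(C) = (-1 + C)/(C + √2*√C) (t(C) = (-1 + C)/(C + √(2*C)) = (-1 + C)/(C + √2*√C))
n(x) = 20 (n(x) = -2*(-10) = 20)
943 + n(t(-8)) = 943 + 20 = 963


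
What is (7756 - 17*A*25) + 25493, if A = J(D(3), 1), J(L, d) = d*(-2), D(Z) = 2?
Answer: 34099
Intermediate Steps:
J(L, d) = -2*d
A = -2 (A = -2*1 = -2)
(7756 - 17*A*25) + 25493 = (7756 - 17*(-2)*25) + 25493 = (7756 + 34*25) + 25493 = (7756 + 850) + 25493 = 8606 + 25493 = 34099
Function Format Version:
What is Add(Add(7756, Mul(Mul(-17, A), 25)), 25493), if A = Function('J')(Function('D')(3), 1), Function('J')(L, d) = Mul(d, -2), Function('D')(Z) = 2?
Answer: 34099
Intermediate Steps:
Function('J')(L, d) = Mul(-2, d)
A = -2 (A = Mul(-2, 1) = -2)
Add(Add(7756, Mul(Mul(-17, A), 25)), 25493) = Add(Add(7756, Mul(Mul(-17, -2), 25)), 25493) = Add(Add(7756, Mul(34, 25)), 25493) = Add(Add(7756, 850), 25493) = Add(8606, 25493) = 34099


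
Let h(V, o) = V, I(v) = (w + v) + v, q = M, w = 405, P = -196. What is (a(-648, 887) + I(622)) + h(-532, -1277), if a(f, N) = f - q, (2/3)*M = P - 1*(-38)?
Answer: 706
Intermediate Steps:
M = -237 (M = 3*(-196 - 1*(-38))/2 = 3*(-196 + 38)/2 = (3/2)*(-158) = -237)
q = -237
I(v) = 405 + 2*v (I(v) = (405 + v) + v = 405 + 2*v)
a(f, N) = 237 + f (a(f, N) = f - 1*(-237) = f + 237 = 237 + f)
(a(-648, 887) + I(622)) + h(-532, -1277) = ((237 - 648) + (405 + 2*622)) - 532 = (-411 + (405 + 1244)) - 532 = (-411 + 1649) - 532 = 1238 - 532 = 706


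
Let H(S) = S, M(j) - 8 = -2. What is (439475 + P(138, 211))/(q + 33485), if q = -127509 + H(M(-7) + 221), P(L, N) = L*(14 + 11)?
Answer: -442925/93797 ≈ -4.7222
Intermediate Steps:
M(j) = 6 (M(j) = 8 - 2 = 6)
P(L, N) = 25*L (P(L, N) = L*25 = 25*L)
q = -127282 (q = -127509 + (6 + 221) = -127509 + 227 = -127282)
(439475 + P(138, 211))/(q + 33485) = (439475 + 25*138)/(-127282 + 33485) = (439475 + 3450)/(-93797) = 442925*(-1/93797) = -442925/93797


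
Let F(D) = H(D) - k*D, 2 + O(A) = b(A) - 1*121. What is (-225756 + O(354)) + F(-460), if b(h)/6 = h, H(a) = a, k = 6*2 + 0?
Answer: -218695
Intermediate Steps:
k = 12 (k = 12 + 0 = 12)
b(h) = 6*h
O(A) = -123 + 6*A (O(A) = -2 + (6*A - 1*121) = -2 + (6*A - 121) = -2 + (-121 + 6*A) = -123 + 6*A)
F(D) = -11*D (F(D) = D - 12*D = -11*D)
(-225756 + O(354)) + F(-460) = (-225756 + (-123 + 6*354)) - 11*(-460) = (-225756 + (-123 + 2124)) + 5060 = (-225756 + 2001) + 5060 = -223755 + 5060 = -218695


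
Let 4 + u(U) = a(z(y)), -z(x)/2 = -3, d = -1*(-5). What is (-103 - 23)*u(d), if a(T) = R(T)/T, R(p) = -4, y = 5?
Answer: 588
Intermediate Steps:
d = 5
z(x) = 6 (z(x) = -2*(-3) = 6)
a(T) = -4/T
u(U) = -14/3 (u(U) = -4 - 4/6 = -4 - 4*⅙ = -4 - ⅔ = -14/3)
(-103 - 23)*u(d) = (-103 - 23)*(-14/3) = -126*(-14/3) = 588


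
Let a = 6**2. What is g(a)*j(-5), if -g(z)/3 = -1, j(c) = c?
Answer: -15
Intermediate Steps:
a = 36
g(z) = 3 (g(z) = -3*(-1) = 3)
g(a)*j(-5) = 3*(-5) = -15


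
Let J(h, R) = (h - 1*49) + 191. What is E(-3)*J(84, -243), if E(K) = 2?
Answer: 452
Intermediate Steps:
J(h, R) = 142 + h (J(h, R) = (h - 49) + 191 = (-49 + h) + 191 = 142 + h)
E(-3)*J(84, -243) = 2*(142 + 84) = 2*226 = 452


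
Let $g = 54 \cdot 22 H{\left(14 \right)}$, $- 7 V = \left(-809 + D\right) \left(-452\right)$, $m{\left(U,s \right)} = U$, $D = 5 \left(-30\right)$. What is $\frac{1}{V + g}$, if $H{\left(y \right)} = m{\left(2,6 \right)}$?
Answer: $- \frac{1}{59548} \approx -1.6793 \cdot 10^{-5}$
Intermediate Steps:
$D = -150$
$H{\left(y \right)} = 2$
$V = -61924$ ($V = - \frac{\left(-809 - 150\right) \left(-452\right)}{7} = - \frac{\left(-959\right) \left(-452\right)}{7} = \left(- \frac{1}{7}\right) 433468 = -61924$)
$g = 2376$ ($g = 54 \cdot 22 \cdot 2 = 1188 \cdot 2 = 2376$)
$\frac{1}{V + g} = \frac{1}{-61924 + 2376} = \frac{1}{-59548} = - \frac{1}{59548}$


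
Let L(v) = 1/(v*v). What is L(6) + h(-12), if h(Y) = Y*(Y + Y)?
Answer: 10369/36 ≈ 288.03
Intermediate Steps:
h(Y) = 2*Y² (h(Y) = Y*(2*Y) = 2*Y²)
L(v) = v⁻² (L(v) = 1/(v²) = v⁻²)
L(6) + h(-12) = 6⁻² + 2*(-12)² = 1/36 + 2*144 = 1/36 + 288 = 10369/36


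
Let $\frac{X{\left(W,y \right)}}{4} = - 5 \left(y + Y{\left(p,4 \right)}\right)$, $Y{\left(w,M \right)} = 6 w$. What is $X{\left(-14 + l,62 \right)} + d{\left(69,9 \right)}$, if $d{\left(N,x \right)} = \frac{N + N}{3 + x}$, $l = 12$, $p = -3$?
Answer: $- \frac{1737}{2} \approx -868.5$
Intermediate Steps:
$d{\left(N,x \right)} = \frac{2 N}{3 + x}$
$X{\left(W,y \right)} = 360 - 20 y$ ($X{\left(W,y \right)} = 4 \left(- 5 \left(y + 6 \left(-3\right)\right)\right) = 4 \left(- 5 \left(y - 18\right)\right) = 4 \left(- 5 \left(-18 + y\right)\right) = 4 \left(90 - 5 y\right) = 360 - 20 y$)
$X{\left(-14 + l,62 \right)} + d{\left(69,9 \right)} = \left(360 - 1240\right) + 2 \cdot 69 \frac{1}{3 + 9} = \left(360 - 1240\right) + 2 \cdot 69 \cdot \frac{1}{12} = -880 + 2 \cdot 69 \cdot \frac{1}{12} = -880 + \frac{23}{2} = - \frac{1737}{2}$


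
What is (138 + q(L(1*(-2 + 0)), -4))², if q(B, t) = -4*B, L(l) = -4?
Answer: 23716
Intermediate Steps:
(138 + q(L(1*(-2 + 0)), -4))² = (138 - 4*(-4))² = (138 + 16)² = 154² = 23716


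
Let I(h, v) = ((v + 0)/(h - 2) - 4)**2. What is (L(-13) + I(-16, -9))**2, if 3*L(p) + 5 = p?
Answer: 625/16 ≈ 39.063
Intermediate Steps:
L(p) = -5/3 + p/3
I(h, v) = (-4 + v/(-2 + h))**2 (I(h, v) = (v/(-2 + h) - 4)**2 = (-4 + v/(-2 + h))**2)
(L(-13) + I(-16, -9))**2 = ((-5/3 + (1/3)*(-13)) + (8 - 9 - 4*(-16))**2/(-2 - 16)**2)**2 = ((-5/3 - 13/3) + (8 - 9 + 64)**2/(-18)**2)**2 = (-6 + (1/324)*63**2)**2 = (-6 + (1/324)*3969)**2 = (-6 + 49/4)**2 = (25/4)**2 = 625/16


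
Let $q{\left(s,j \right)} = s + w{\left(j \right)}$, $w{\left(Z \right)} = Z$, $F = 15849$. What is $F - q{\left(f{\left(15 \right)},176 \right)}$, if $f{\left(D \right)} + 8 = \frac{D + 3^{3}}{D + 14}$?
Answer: $\frac{454707}{29} \approx 15680.0$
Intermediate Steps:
$f{\left(D \right)} = -8 + \frac{27 + D}{14 + D}$ ($f{\left(D \right)} = -8 + \frac{D + 3^{3}}{D + 14} = -8 + \frac{D + 27}{14 + D} = -8 + \frac{27 + D}{14 + D}$)
$q{\left(s,j \right)} = j + s$ ($q{\left(s,j \right)} = s + j = j + s$)
$F - q{\left(f{\left(15 \right)},176 \right)} = 15849 - \left(176 + \frac{-85 - 105}{14 + 15}\right) = 15849 - \left(176 + \frac{-85 - 105}{29}\right) = 15849 - \left(176 + \frac{1}{29} \left(-190\right)\right) = 15849 - \left(176 - \frac{190}{29}\right) = 15849 - \frac{4914}{29} = \frac{454707}{29}$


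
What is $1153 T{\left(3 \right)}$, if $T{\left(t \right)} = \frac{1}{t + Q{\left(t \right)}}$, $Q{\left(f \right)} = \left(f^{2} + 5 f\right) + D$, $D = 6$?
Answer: $\frac{1153}{33} \approx 34.939$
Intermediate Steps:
$Q{\left(f \right)} = 6 + f^{2} + 5 f$ ($Q{\left(f \right)} = \left(f^{2} + 5 f\right) + 6 = 6 + f^{2} + 5 f$)
$T{\left(t \right)} = \frac{1}{6 + t^{2} + 6 t}$ ($T{\left(t \right)} = \frac{1}{t + \left(6 + t^{2} + 5 t\right)} = \frac{1}{6 + t^{2} + 6 t}$)
$1153 T{\left(3 \right)} = \frac{1153}{6 + 3^{2} + 6 \cdot 3} = \frac{1153}{6 + 9 + 18} = \frac{1153}{33}$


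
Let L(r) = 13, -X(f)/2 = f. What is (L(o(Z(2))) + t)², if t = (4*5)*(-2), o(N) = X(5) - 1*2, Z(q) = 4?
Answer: 729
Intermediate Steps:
X(f) = -2*f
o(N) = -12 (o(N) = -2*5 - 1*2 = -10 - 2 = -12)
t = -40 (t = 20*(-2) = -40)
(L(o(Z(2))) + t)² = (13 - 40)² = (-27)² = 729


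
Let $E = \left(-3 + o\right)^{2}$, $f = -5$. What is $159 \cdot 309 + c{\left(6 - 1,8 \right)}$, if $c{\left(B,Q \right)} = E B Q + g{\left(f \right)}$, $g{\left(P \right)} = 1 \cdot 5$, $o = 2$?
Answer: $49176$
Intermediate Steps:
$E = 1$ ($E = \left(-3 + 2\right)^{2} = \left(-1\right)^{2} = 1$)
$g{\left(P \right)} = 5$
$c{\left(B,Q \right)} = 5 + B Q$ ($c{\left(B,Q \right)} = 1 B Q + 5 = B Q + 5 = 5 + B Q$)
$159 \cdot 309 + c{\left(6 - 1,8 \right)} = 159 \cdot 309 + \left(5 + \left(6 - 1\right) 8\right) = 49131 + \left(5 + \left(6 - 1\right) 8\right) = 49131 + \left(5 + 5 \cdot 8\right) = 49131 + \left(5 + 40\right) = 49131 + 45 = 49176$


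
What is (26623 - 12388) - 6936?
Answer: 7299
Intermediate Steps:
(26623 - 12388) - 6936 = 14235 - 6936 = 7299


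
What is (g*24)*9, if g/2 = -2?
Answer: -864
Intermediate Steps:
g = -4 (g = 2*(-2) = -4)
(g*24)*9 = -4*24*9 = -96*9 = -864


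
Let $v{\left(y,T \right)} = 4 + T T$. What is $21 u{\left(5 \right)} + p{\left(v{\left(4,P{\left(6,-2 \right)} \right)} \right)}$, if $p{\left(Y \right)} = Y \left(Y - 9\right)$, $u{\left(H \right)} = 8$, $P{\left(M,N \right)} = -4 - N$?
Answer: $160$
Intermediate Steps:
$v{\left(y,T \right)} = 4 + T^{2}$
$p{\left(Y \right)} = Y \left(-9 + Y\right)$
$21 u{\left(5 \right)} + p{\left(v{\left(4,P{\left(6,-2 \right)} \right)} \right)} = 21 \cdot 8 + \left(4 + \left(-4 - -2\right)^{2}\right) \left(-9 + \left(4 + \left(-4 - -2\right)^{2}\right)\right) = 168 + \left(4 + \left(-4 + 2\right)^{2}\right) \left(-9 + \left(4 + \left(-4 + 2\right)^{2}\right)\right) = 168 + \left(4 + \left(-2\right)^{2}\right) \left(-9 + \left(4 + \left(-2\right)^{2}\right)\right) = 168 + \left(4 + 4\right) \left(-9 + \left(4 + 4\right)\right) = 168 + 8 \left(-9 + 8\right) = 168 + 8 \left(-1\right) = 168 - 8 = 160$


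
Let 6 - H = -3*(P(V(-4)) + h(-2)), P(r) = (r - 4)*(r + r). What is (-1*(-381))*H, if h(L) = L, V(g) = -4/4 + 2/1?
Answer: -6858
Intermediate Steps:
V(g) = 1 (V(g) = -4*¼ + 2*1 = -1 + 2 = 1)
P(r) = 2*r*(-4 + r) (P(r) = (-4 + r)*(2*r) = 2*r*(-4 + r))
H = -18 (H = 6 - (-3)*(2*1*(-4 + 1) - 2) = 6 - (-3)*(2*1*(-3) - 2) = 6 - (-3)*(-6 - 2) = 6 - (-3)*(-8) = 6 - 1*24 = 6 - 24 = -18)
(-1*(-381))*H = -1*(-381)*(-18) = 381*(-18) = -6858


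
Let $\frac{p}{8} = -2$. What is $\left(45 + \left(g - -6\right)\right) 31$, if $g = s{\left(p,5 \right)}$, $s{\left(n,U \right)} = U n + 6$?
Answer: $-713$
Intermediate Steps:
$p = -16$ ($p = 8 \left(-2\right) = -16$)
$s{\left(n,U \right)} = 6 + U n$
$g = -74$ ($g = 6 + 5 \left(-16\right) = 6 - 80 = -74$)
$\left(45 + \left(g - -6\right)\right) 31 = \left(45 - 68\right) 31 = \left(-23\right) 31 = -713$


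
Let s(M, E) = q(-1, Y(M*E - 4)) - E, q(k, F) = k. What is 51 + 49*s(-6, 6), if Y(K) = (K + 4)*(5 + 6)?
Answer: -292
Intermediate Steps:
Y(K) = 44 + 11*K (Y(K) = (4 + K)*11 = 44 + 11*K)
s(M, E) = -1 - E
51 + 49*s(-6, 6) = 51 + 49*(-1 - 1*6) = 51 + 49*(-1 - 6) = 51 + 49*(-7) = 51 - 343 = -292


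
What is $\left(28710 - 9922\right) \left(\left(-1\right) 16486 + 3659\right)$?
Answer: $-240993676$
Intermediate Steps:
$\left(28710 - 9922\right) \left(\left(-1\right) 16486 + 3659\right) = 18788 \left(-16486 + 3659\right) = 18788 \left(-12827\right) = -240993676$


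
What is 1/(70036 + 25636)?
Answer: 1/95672 ≈ 1.0452e-5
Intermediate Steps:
1/(70036 + 25636) = 1/95672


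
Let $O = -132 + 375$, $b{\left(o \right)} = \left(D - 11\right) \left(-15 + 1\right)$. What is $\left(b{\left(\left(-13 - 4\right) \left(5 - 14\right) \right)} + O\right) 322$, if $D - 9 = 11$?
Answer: $37674$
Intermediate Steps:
$D = 20$ ($D = 9 + 11 = 20$)
$b{\left(o \right)} = -126$ ($b{\left(o \right)} = \left(20 - 11\right) \left(-15 + 1\right) = 9 \left(-14\right) = -126$)
$O = 243$
$\left(b{\left(\left(-13 - 4\right) \left(5 - 14\right) \right)} + O\right) 322 = \left(-126 + 243\right) 322 = 117 \cdot 322 = 37674$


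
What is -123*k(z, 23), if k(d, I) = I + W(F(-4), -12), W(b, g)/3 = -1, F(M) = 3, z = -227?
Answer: -2460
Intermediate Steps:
W(b, g) = -3 (W(b, g) = 3*(-1) = -3)
k(d, I) = -3 + I (k(d, I) = I - 3 = -3 + I)
-123*k(z, 23) = -123*(-3 + 23) = -123*20 = -2460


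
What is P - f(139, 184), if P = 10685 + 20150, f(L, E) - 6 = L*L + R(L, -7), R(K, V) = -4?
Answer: 11512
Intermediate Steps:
f(L, E) = 2 + L² (f(L, E) = 6 + (L*L - 4) = 6 + (L² - 4) = 6 + (-4 + L²) = 2 + L²)
P = 30835
P - f(139, 184) = 30835 - (2 + 139²) = 30835 - (2 + 19321) = 30835 - 1*19323 = 30835 - 19323 = 11512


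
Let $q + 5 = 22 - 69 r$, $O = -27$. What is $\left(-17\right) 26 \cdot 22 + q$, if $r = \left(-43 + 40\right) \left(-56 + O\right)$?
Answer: $-26888$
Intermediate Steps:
$r = 249$ ($r = \left(-43 + 40\right) \left(-56 - 27\right) = \left(-3\right) \left(-83\right) = 249$)
$q = -17164$ ($q = -5 + \left(22 - 17181\right) = -5 - 17159 = -17164$)
$\left(-17\right) 26 \cdot 22 + q = \left(-17\right) 26 \cdot 22 - 17164 = \left(-442\right) 22 - 17164 = -9724 - 17164 = -26888$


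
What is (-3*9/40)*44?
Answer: -297/10 ≈ -29.700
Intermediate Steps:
(-3*9/40)*44 = -27*1/40*44 = -27/40*44 = -297/10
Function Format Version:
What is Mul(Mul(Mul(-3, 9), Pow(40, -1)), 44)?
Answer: Rational(-297, 10) ≈ -29.700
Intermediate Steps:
Mul(Mul(Mul(-3, 9), Pow(40, -1)), 44) = Mul(Mul(-27, Rational(1, 40)), 44) = Mul(Rational(-27, 40), 44) = Rational(-297, 10)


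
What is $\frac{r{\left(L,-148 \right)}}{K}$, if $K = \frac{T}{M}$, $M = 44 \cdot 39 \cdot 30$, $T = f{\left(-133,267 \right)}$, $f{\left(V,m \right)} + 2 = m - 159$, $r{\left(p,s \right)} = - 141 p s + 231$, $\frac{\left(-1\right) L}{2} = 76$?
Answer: $- \frac{81639686700}{53} \approx -1.5404 \cdot 10^{9}$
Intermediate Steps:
$L = -152$ ($L = \left(-2\right) 76 = -152$)
$r{\left(p,s \right)} = 231 - 141 p s$ ($r{\left(p,s \right)} = - 141 p s + 231 = 231 - 141 p s$)
$f{\left(V,m \right)} = -161 + m$ ($f{\left(V,m \right)} = -2 + \left(m - 159\right) = -2 + \left(-159 + m\right) = -161 + m$)
$T = 106$ ($T = -161 + 267 = 106$)
$M = 51480$ ($M = 1716 \cdot 30 = 51480$)
$K = \frac{53}{25740}$ ($K = \frac{106}{51480} = 106 \cdot \frac{1}{51480} = \frac{53}{25740} \approx 0.0020591$)
$\frac{r{\left(L,-148 \right)}}{K} = \frac{231 - \left(-21432\right) \left(-148\right)}{\frac{53}{25740}} = \left(231 - 3171936\right) \frac{25740}{53} = \left(-3171705\right) \frac{25740}{53} = - \frac{81639686700}{53}$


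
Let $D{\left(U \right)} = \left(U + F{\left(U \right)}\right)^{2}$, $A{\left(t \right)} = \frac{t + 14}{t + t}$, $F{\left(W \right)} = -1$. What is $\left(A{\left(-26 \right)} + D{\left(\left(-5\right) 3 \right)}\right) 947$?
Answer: $\frac{3154457}{13} \approx 2.4265 \cdot 10^{5}$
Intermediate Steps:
$A{\left(t \right)} = \frac{14 + t}{2 t}$
$D{\left(U \right)} = \left(-1 + U\right)^{2}$ ($D{\left(U \right)} = \left(U - 1\right)^{2} = \left(-1 + U\right)^{2}$)
$\left(A{\left(-26 \right)} + D{\left(\left(-5\right) 3 \right)}\right) 947 = \left(\frac{14 - 26}{2 \left(-26\right)} + \left(-1 - 15\right)^{2}\right) 947 = \left(\frac{1}{2} \left(- \frac{1}{26}\right) \left(-12\right) + \left(-1 - 15\right)^{2}\right) 947 = \left(\frac{3}{13} + \left(-16\right)^{2}\right) 947 = \left(\frac{3}{13} + 256\right) 947 = \frac{3331}{13} \cdot 947 = \frac{3154457}{13}$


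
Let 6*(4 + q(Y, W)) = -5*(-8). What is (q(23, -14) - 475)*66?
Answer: -31174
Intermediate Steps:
q(Y, W) = 8/3 (q(Y, W) = -4 + (-5*(-8))/6 = -4 + (⅙)*40 = -4 + 20/3 = 8/3)
(q(23, -14) - 475)*66 = (8/3 - 475)*66 = -1417/3*66 = -31174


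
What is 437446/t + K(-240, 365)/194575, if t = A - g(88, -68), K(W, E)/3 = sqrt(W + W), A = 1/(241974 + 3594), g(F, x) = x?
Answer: 107422739328/16698625 + 12*I*sqrt(30)/194575 ≈ 6433.0 + 0.0003378*I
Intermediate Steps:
A = 1/245568 ≈ 4.0722e-6
K(W, E) = 3*sqrt(2)*sqrt(W) (K(W, E) = 3*sqrt(W + W) = 3*sqrt(2*W) = 3*(sqrt(2)*sqrt(W)) = 3*sqrt(2)*sqrt(W))
t = 16698625/245568 (t = 1/245568 - 1*(-68) = 1/245568 + 68 = 16698625/245568 ≈ 68.000)
437446/t + K(-240, 365)/194575 = 437446/(16698625/245568) + (3*sqrt(2)*sqrt(-240))/194575 = 437446*(245568/16698625) + (3*sqrt(2)*(4*I*sqrt(15)))*(1/194575) = 107422739328/16698625 + (12*I*sqrt(30))*(1/194575) = 107422739328/16698625 + 12*I*sqrt(30)/194575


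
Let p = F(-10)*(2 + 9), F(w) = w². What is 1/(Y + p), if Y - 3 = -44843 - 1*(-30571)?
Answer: -1/13169 ≈ -7.5936e-5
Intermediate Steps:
Y = -14269 (Y = 3 + (-44843 - 1*(-30571)) = 3 + (-44843 + 30571) = 3 - 14272 = -14269)
p = 1100 (p = (-10)²*(2 + 9) = 100*11 = 1100)
1/(Y + p) = 1/(-14269 + 1100) = 1/(-13169) = -1/13169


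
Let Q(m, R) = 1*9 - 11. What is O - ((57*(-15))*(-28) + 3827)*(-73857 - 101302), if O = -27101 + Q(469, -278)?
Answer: 4863612850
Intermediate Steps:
Q(m, R) = -2 (Q(m, R) = 9 - 11 = -2)
O = -27103 (O = -27101 - 2 = -27103)
O - ((57*(-15))*(-28) + 3827)*(-73857 - 101302) = -27103 - ((57*(-15))*(-28) + 3827)*(-73857 - 101302) = -27103 - (-855*(-28) + 3827)*(-175159) = -27103 - (23940 + 3827)*(-175159) = -27103 - 27767*(-175159) = -27103 - 1*(-4863639953) = -27103 + 4863639953 = 4863612850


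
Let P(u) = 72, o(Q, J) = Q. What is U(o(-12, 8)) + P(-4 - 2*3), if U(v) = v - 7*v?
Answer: 144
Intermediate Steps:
U(v) = -6*v
U(o(-12, 8)) + P(-4 - 2*3) = -6*(-12) + 72 = 72 + 72 = 144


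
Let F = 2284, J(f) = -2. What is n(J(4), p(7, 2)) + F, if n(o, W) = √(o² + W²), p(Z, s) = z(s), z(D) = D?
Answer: 2284 + 2*√2 ≈ 2286.8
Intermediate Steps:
p(Z, s) = s
n(o, W) = √(W² + o²)
n(J(4), p(7, 2)) + F = √(2² + (-2)²) + 2284 = √(4 + 4) + 2284 = √8 + 2284 = 2*√2 + 2284 = 2284 + 2*√2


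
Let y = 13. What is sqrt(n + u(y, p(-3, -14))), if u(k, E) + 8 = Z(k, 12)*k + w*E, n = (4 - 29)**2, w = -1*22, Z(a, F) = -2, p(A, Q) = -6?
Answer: sqrt(723) ≈ 26.889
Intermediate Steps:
w = -22
n = 625 (n = (-25)**2 = 625)
u(k, E) = -8 - 22*E - 2*k (u(k, E) = -8 + (-2*k - 22*E) = -8 + (-22*E - 2*k) = -8 - 22*E - 2*k)
sqrt(n + u(y, p(-3, -14))) = sqrt(625 + (-8 - 22*(-6) - 2*13)) = sqrt(625 + (-8 + 132 - 26)) = sqrt(625 + 98) = sqrt(723)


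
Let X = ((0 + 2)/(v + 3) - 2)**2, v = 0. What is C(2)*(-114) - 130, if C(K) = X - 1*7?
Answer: 1396/3 ≈ 465.33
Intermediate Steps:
X = 16/9 (X = ((0 + 2)/(0 + 3) - 2)**2 = (2/3 - 2)**2 = (-4/3)**2 = 16/9 ≈ 1.7778)
C(K) = -47/9 (C(K) = 16/9 - 1*7 = 16/9 - 7 = -47/9)
C(2)*(-114) - 130 = -47/9*(-114) - 130 = 1786/3 - 130 = 1396/3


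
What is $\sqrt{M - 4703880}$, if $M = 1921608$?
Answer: $8 i \sqrt{43473} \approx 1668.0 i$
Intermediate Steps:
$\sqrt{M - 4703880} = \sqrt{1921608 - 4703880} = \sqrt{-2782272} = 8 i \sqrt{43473}$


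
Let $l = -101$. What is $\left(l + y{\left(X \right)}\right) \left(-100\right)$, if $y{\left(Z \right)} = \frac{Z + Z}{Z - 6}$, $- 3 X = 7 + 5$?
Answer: $10020$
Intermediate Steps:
$X = -4$ ($X = - \frac{7 + 5}{3} = \left(- \frac{1}{3}\right) 12 = -4$)
$y{\left(Z \right)} = \frac{2 Z}{-6 + Z}$
$\left(l + y{\left(X \right)}\right) \left(-100\right) = \left(-101 + 2 \left(-4\right) \frac{1}{-6 - 4}\right) \left(-100\right) = \left(-101 + 2 \left(-4\right) \frac{1}{-10}\right) \left(-100\right) = \left(-101 + 2 \left(-4\right) \left(- \frac{1}{10}\right)\right) \left(-100\right) = \left(-101 + \frac{4}{5}\right) \left(-100\right) = \left(- \frac{501}{5}\right) \left(-100\right) = 10020$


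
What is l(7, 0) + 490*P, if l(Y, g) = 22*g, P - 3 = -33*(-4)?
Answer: 66150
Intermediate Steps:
P = 135 (P = 3 - 33*(-4) = 3 + 132 = 135)
l(7, 0) + 490*P = 22*0 + 490*135 = 0 + 66150 = 66150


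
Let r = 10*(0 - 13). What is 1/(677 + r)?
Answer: 1/547 ≈ 0.0018282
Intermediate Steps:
r = -130 (r = 10*(-13) = -130)
1/(677 + r) = 1/(677 - 130) = 1/547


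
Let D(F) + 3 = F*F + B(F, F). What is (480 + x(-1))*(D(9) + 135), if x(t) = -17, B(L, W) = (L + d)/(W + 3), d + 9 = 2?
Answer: 592177/6 ≈ 98696.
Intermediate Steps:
d = -7 (d = -9 + 2 = -7)
B(L, W) = (-7 + L)/(3 + W) (B(L, W) = (L - 7)/(W + 3) = (-7 + L)/(3 + W))
D(F) = -3 + F² + (-7 + F)/(3 + F) (D(F) = -3 + (F*F + (-7 + F)/(3 + F)) = -3 + (F² + (-7 + F)/(3 + F)) = -3 + F² + (-7 + F)/(3 + F))
(480 + x(-1))*(D(9) + 135) = (480 - 17)*((-7 + 9 + (-3 + 9²)*(3 + 9))/(3 + 9) + 135) = 463*((-7 + 9 + (-3 + 81)*12)/12 + 135) = 463*((-7 + 9 + 78*12)/12 + 135) = 463*((-7 + 9 + 936)/12 + 135) = 463*((1/12)*938 + 135) = 463*(469/6 + 135) = 463*(1279/6) = 592177/6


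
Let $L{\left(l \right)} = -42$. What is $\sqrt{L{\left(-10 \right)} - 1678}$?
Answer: $2 i \sqrt{430} \approx 41.473 i$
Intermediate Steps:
$\sqrt{L{\left(-10 \right)} - 1678} = \sqrt{-42 - 1678} = \sqrt{-1720} = 2 i \sqrt{430}$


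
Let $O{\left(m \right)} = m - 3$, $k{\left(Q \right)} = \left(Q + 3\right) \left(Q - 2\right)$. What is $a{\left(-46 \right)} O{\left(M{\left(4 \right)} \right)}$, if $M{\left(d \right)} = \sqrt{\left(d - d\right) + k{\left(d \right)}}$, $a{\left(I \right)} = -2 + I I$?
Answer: $-6342 + 2114 \sqrt{14} \approx 1567.9$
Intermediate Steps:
$k{\left(Q \right)} = \left(-2 + Q\right) \left(3 + Q\right)$ ($k{\left(Q \right)} = \left(3 + Q\right) \left(-2 + Q\right) = \left(-2 + Q\right) \left(3 + Q\right)$)
$a{\left(I \right)} = -2 + I^{2}$
$M{\left(d \right)} = \sqrt{-6 + d + d^{2}}$ ($M{\left(d \right)} = \sqrt{\left(d - d\right) + \left(-6 + d + d^{2}\right)} = \sqrt{0 + \left(-6 + d + d^{2}\right)} = \sqrt{-6 + d + d^{2}}$)
$O{\left(m \right)} = -3 + m$ ($O{\left(m \right)} = m - 3 = -3 + m$)
$a{\left(-46 \right)} O{\left(M{\left(4 \right)} \right)} = \left(-2 + \left(-46\right)^{2}\right) \left(-3 + \sqrt{-6 + 4 + 4^{2}}\right) = \left(-2 + 2116\right) \left(-3 + \sqrt{-6 + 4 + 16}\right) = 2114 \left(-3 + \sqrt{14}\right) = -6342 + 2114 \sqrt{14}$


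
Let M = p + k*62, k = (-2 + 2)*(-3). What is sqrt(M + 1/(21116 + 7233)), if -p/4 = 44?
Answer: I*sqrt(141445152627)/28349 ≈ 13.266*I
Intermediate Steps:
p = -176 (p = -4*44 = -176)
k = 0 (k = 0*(-3) = 0)
M = -176 (M = -176 + 0*62 = -176 + 0 = -176)
sqrt(M + 1/(21116 + 7233)) = sqrt(-176 + 1/(21116 + 7233)) = sqrt(-176 + 1/28349) = sqrt(-4989423/28349) = I*sqrt(141445152627)/28349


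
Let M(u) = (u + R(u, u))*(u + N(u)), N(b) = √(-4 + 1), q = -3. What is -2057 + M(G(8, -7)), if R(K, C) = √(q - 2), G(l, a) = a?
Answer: -2008 - √15 - 7*I*√3 - 7*I*√5 ≈ -2011.9 - 27.777*I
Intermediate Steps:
N(b) = I*√3 (N(b) = √(-3) = I*√3)
R(K, C) = I*√5 (R(K, C) = √(-3 - 2) = √(-5) = I*√5)
M(u) = (u + I*√3)*(u + I*√5) (M(u) = (u + I*√5)*(u + I*√3) = (u + I*√3)*(u + I*√5))
-2057 + M(G(8, -7)) = -2057 + ((-7)² - √15 + I*(-7)*√3 + I*(-7)*√5) = -2057 + (49 - √15 - 7*I*√3 - 7*I*√5) = -2008 - √15 - 7*I*√3 - 7*I*√5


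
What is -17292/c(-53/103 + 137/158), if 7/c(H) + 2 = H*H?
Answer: 306792800787/66210769 ≈ 4633.6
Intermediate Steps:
c(H) = 7/(-2 + H²) (c(H) = 7/(-2 + H*H) = 7/(-2 + H²))
-17292/c(-53/103 + 137/158) = -(-34584/7 + 17292*(-53/103 + 137/158)²/7) = -17292/(7/(-2 + (5737/16274)²)) = -17292/(7/(-2 + 32913169/264843076)) = -17292/(7/(-496772983/264843076)) = -17292/(7*(-264843076/496772983)) = -17292/(-264843076/70967569) = -17292*(-70967569/264843076) = 306792800787/66210769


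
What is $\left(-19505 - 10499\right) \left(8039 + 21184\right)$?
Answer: $-876806892$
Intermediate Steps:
$\left(-19505 - 10499\right) \left(8039 + 21184\right) = \left(-30004\right) 29223 = -876806892$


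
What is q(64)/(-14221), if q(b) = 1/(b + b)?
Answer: -1/1820288 ≈ -5.4936e-7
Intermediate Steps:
q(b) = 1/(2*b)
q(64)/(-14221) = ((½)/64)/(-14221) = ((½)*(1/64))*(-1/14221) = (1/128)*(-1/14221) = -1/1820288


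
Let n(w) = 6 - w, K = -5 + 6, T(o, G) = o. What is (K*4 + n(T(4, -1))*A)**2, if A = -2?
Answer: 0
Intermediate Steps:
K = 1
(K*4 + n(T(4, -1))*A)**2 = (1*4 + (6 - 1*4)*(-2))**2 = (4 + (6 - 4)*(-2))**2 = (4 + 2*(-2))**2 = (4 - 4)**2 = 0**2 = 0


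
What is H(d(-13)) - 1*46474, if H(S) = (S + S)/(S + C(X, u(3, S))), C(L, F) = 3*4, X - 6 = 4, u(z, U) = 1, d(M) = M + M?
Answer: -325292/7 ≈ -46470.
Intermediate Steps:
d(M) = 2*M
X = 10 (X = 6 + 4 = 10)
C(L, F) = 12
H(S) = 2*S/(12 + S) (H(S) = (S + S)/(S + 12) = (2*S)/(12 + S) = 2*S/(12 + S))
H(d(-13)) - 1*46474 = 2*(2*(-13))/(12 + 2*(-13)) - 1*46474 = 2*(-26)/(12 - 26) - 46474 = 2*(-26)/(-14) - 46474 = 2*(-26)*(-1/14) - 46474 = 26/7 - 46474 = -325292/7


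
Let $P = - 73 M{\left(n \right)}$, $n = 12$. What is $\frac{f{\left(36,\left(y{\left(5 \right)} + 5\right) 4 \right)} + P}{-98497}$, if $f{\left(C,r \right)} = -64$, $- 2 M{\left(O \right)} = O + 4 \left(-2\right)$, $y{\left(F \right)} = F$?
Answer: $- \frac{82}{98497} \approx -0.00083251$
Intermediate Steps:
$M{\left(O \right)} = 4 - \frac{O}{2}$ ($M{\left(O \right)} = - \frac{O + 4 \left(-2\right)}{2} = - \frac{O - 8}{2} = - \frac{-8 + O}{2} = 4 - \frac{O}{2}$)
$P = 146$ ($P = - 73 \left(4 - 6\right) = \left(-73\right) \left(-2\right) = 146$)
$\frac{f{\left(36,\left(y{\left(5 \right)} + 5\right) 4 \right)} + P}{-98497} = \frac{-64 + 146}{-98497} = 82 \left(- \frac{1}{98497}\right) = - \frac{82}{98497}$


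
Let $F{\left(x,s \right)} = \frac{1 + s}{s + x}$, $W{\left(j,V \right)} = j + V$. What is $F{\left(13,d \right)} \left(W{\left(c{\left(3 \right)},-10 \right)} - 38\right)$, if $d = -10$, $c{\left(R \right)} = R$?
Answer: $135$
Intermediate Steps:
$W{\left(j,V \right)} = V + j$
$F{\left(x,s \right)} = \frac{1 + s}{s + x}$
$F{\left(13,d \right)} \left(W{\left(c{\left(3 \right)},-10 \right)} - 38\right) = \frac{1 - 10}{-10 + 13} \left(\left(-10 + 3\right) - 38\right) = \frac{1}{3} \left(-9\right) \left(-7 - 38\right) = \frac{1}{3} \left(-9\right) \left(-45\right) = \left(-3\right) \left(-45\right) = 135$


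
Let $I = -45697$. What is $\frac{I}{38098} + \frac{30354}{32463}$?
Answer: $- \frac{109011673}{412258458} \approx -0.26443$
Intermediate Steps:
$\frac{I}{38098} + \frac{30354}{32463} = - \frac{45697}{38098} + \frac{30354}{32463} = \left(-45697\right) \frac{1}{38098} + 30354 \cdot \frac{1}{32463} = - \frac{45697}{38098} + \frac{10118}{10821} = - \frac{109011673}{412258458}$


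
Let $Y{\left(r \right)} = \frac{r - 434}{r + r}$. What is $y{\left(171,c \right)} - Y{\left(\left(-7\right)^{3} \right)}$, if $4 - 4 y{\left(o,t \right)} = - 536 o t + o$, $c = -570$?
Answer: $- \frac{2559960485}{196} \approx -1.3061 \cdot 10^{7}$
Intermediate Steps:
$y{\left(o,t \right)} = 1 - \frac{o}{4} + 134 o t$ ($y{\left(o,t \right)} = 1 - \frac{- 536 o t + o}{4} = 1 - \frac{o - 536 o t}{4} = 1 + \left(- \frac{o}{4} + 134 o t\right) = 1 - \frac{o}{4} + 134 o t$)
$Y{\left(r \right)} = \frac{-434 + r}{2 r}$
$y{\left(171,c \right)} - Y{\left(\left(-7\right)^{3} \right)} = \left(1 - \frac{171}{4} + 134 \cdot 171 \left(-570\right)\right) - \frac{-434 + \left(-7\right)^{3}}{2 \left(-7\right)^{3}} = \left(1 - \frac{171}{4} - 13060980\right) - \frac{-434 - 343}{2 \left(-343\right)} = - \frac{52244087}{4} - \frac{1}{2} \left(- \frac{1}{343}\right) \left(-777\right) = - \frac{52244087}{4} - \frac{111}{98} = - \frac{2559960485}{196}$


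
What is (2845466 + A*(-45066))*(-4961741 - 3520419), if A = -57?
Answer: -45924348172480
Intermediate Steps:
(2845466 + A*(-45066))*(-4961741 - 3520419) = (2845466 - 57*(-45066))*(-4961741 - 3520419) = (2845466 + 2568762)*(-8482160) = 5414228*(-8482160) = -45924348172480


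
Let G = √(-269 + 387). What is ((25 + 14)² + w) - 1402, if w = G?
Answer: 119 + √118 ≈ 129.86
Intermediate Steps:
G = √118 ≈ 10.863
w = √118 ≈ 10.863
((25 + 14)² + w) - 1402 = ((25 + 14)² + √118) - 1402 = (39² + √118) - 1402 = (1521 + √118) - 1402 = 119 + √118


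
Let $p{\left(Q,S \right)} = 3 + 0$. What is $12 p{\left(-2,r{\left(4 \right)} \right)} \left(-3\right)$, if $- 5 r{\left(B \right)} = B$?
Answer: $-108$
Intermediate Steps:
$r{\left(B \right)} = - \frac{B}{5}$
$p{\left(Q,S \right)} = 3$
$12 p{\left(-2,r{\left(4 \right)} \right)} \left(-3\right) = 12 \cdot 3 \left(-3\right) = 36 \left(-3\right) = -108$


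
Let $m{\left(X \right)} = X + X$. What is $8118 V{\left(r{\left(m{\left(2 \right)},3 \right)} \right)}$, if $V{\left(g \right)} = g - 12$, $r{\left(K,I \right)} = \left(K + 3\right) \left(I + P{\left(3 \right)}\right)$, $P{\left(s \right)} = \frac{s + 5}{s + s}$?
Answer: $148830$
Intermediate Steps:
$m{\left(X \right)} = 2 X$
$P{\left(s \right)} = \frac{5 + s}{2 s}$
$r{\left(K,I \right)} = \left(3 + K\right) \left(\frac{4}{3} + I\right)$ ($r{\left(K,I \right)} = \left(K + 3\right) \left(I + \frac{5 + 3}{2 \cdot 3}\right) = \left(3 + K\right) \left(I + \frac{1}{2} \cdot \frac{1}{3} \cdot 8\right) = \left(3 + K\right) \left(I + \frac{4}{3}\right) = \left(3 + K\right) \left(\frac{4}{3} + I\right)$)
$V{\left(g \right)} = -12 + g$
$8118 V{\left(r{\left(m{\left(2 \right)},3 \right)} \right)} = 8118 \left(-12 + \left(4 + 3 \cdot 3 + \frac{4 \cdot 2 \cdot 2}{3} + 3 \cdot 2 \cdot 2\right)\right) = 8118 \left(-12 + \left(4 + 9 + \frac{4}{3} \cdot 4 + 3 \cdot 4\right)\right) = 8118 \left(-12 + \left(4 + 9 + \frac{16}{3} + 12\right)\right) = 8118 \left(-12 + \frac{91}{3}\right) = 8118 \cdot \frac{55}{3} = 148830$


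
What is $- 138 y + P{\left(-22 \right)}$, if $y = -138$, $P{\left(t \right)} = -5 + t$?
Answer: $19017$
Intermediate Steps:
$- 138 y + P{\left(-22 \right)} = \left(-138\right) \left(-138\right) - 27 = 19044 - 27 = 19017$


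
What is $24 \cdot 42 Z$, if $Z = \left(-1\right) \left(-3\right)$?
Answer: $3024$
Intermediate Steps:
$Z = 3$
$24 \cdot 42 Z = 24 \cdot 42 \cdot 3 = 1008 \cdot 3 = 3024$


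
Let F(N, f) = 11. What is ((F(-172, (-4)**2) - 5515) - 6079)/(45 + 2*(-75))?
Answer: 3861/35 ≈ 110.31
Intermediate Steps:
((F(-172, (-4)**2) - 5515) - 6079)/(45 + 2*(-75)) = ((11 - 5515) - 6079)/(45 + 2*(-75)) = (-5504 - 6079)/(45 - 150) = -11583/(-105) = -11583*(-1/105) = 3861/35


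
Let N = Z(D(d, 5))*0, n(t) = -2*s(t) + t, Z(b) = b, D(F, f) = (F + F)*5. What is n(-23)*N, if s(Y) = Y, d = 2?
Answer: 0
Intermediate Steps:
D(F, f) = 10*F (D(F, f) = (2*F)*5 = 10*F)
n(t) = -t (n(t) = -2*t + t = -t)
N = 0 (N = (10*2)*0 = 20*0 = 0)
n(-23)*N = -1*(-23)*0 = 23*0 = 0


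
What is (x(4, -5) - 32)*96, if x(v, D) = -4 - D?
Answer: -2976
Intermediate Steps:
(x(4, -5) - 32)*96 = ((-4 - 1*(-5)) - 32)*96 = ((-4 + 5) - 32)*96 = (1 - 32)*96 = -31*96 = -2976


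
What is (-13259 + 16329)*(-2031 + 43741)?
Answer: 128049700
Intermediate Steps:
(-13259 + 16329)*(-2031 + 43741) = 3070*41710 = 128049700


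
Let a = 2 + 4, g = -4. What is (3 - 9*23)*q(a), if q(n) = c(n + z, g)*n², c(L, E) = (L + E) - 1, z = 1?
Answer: -14688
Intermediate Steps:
c(L, E) = -1 + E + L (c(L, E) = (E + L) - 1 = -1 + E + L)
a = 6
q(n) = n²*(-4 + n) (q(n) = (-1 - 4 + (n + 1))*n² = (-1 - 4 + (1 + n))*n² = (-4 + n)*n² = n²*(-4 + n))
(3 - 9*23)*q(a) = (3 - 9*23)*(6²*(-4 + 6)) = (3 - 207)*(36*2) = -204*72 = -14688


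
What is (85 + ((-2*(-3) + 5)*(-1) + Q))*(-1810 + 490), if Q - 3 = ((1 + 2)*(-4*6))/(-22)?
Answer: -105960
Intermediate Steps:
Q = 69/11 (Q = 3 + ((1 + 2)*(-4*6))/(-22) = 3 + (3*(-24))*(-1/22) = 3 - 72*(-1/22) = 3 + 36/11 = 69/11 ≈ 6.2727)
(85 + ((-2*(-3) + 5)*(-1) + Q))*(-1810 + 490) = (85 + ((-2*(-3) + 5)*(-1) + 69/11))*(-1810 + 490) = (85 + ((6 + 5)*(-1) + 69/11))*(-1320) = (85 + (11*(-1) + 69/11))*(-1320) = (85 + (-11 + 69/11))*(-1320) = (85 - 52/11)*(-1320) = (883/11)*(-1320) = -105960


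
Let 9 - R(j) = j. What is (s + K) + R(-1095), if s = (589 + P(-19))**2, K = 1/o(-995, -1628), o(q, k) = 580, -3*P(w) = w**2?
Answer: 1152327769/5220 ≈ 2.2075e+5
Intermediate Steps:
P(w) = -w**2/3
R(j) = 9 - j
K = 1/580 ≈ 0.0017241
s = 1976836/9 (s = (589 - 1/3*(-19)**2)**2 = (589 - 1/3*361)**2 = (589 - 361/3)**2 = (1406/3)**2 = 1976836/9 ≈ 2.1965e+5)
(s + K) + R(-1095) = (1976836/9 + 1/580) + (9 - 1*(-1095)) = 1146564889/5220 + (9 + 1095) = 1146564889/5220 + 1104 = 1152327769/5220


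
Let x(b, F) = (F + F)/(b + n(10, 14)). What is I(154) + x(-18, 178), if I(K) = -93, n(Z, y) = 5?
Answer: -1565/13 ≈ -120.38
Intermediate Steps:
x(b, F) = 2*F/(5 + b) (x(b, F) = (F + F)/(b + 5) = (2*F)/(5 + b) = 2*F/(5 + b))
I(154) + x(-18, 178) = -93 + 2*178/(5 - 18) = -93 + 2*178/(-13) = -93 + 2*178*(-1/13) = -93 - 356/13 = -1565/13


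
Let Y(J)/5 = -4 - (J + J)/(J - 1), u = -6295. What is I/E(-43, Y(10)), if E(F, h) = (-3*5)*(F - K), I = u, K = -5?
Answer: -1259/114 ≈ -11.044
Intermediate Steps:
Y(J) = -20 - 10*J/(-1 + J) (Y(J) = 5*(-4 - (J + J)/(J - 1)) = 5*(-4 - 2*J/(-1 + J)) = -20 - 10*J/(-1 + J))
I = -6295
E(F, h) = -75 - 15*F (E(F, h) = (-3*5)*(F - 1*(-5)) = -15*(F + 5) = -15*(5 + F) = -75 - 15*F)
I/E(-43, Y(10)) = -6295/(-75 - 15*(-43)) = -6295/(-75 + 645) = -6295/570 = -6295*1/570 = -1259/114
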